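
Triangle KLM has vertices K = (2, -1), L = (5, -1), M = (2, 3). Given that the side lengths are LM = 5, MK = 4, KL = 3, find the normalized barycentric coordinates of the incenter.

The incenter has barycentric coordinates proportional to the opposite side lengths: (5 : 4 : 3).
Normalizing by 5+4+3 = 12 gives (5/12, 1/3, 1/4).

(5/12, 1/3, 1/4)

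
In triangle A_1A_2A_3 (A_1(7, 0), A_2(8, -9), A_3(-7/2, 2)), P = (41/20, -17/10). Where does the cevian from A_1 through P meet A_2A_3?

(13/16, -17/8)

Barycentric coordinates of P with respect to A_1A_2A_3: (1/5, 3/10, 1/2).
On side A_2A_3 the A_1-coordinate is zero; dropping P's A_1-weight 1/5 and renormalizing the remaining 3/10 : 1/2 gives weights 3/8, 5/8 on A_2, A_3.
Q = (3/8)·(8, -9) + (5/8)·(-7/2, 2) = (13/16, -17/8).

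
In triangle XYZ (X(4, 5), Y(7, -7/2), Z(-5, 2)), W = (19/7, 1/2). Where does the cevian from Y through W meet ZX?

Barycentric coordinates of W with respect to XYZ: (2/7, 3/7, 2/7).
On side ZX the Y-coordinate is zero; dropping W's Y-weight 3/7 and renormalizing the remaining 2/7 : 2/7 gives weights 1/2, 1/2 on Z, X.
V = (1/2)·(-5, 2) + (1/2)·(4, 5) = (-1/2, 7/2).

(-1/2, 7/2)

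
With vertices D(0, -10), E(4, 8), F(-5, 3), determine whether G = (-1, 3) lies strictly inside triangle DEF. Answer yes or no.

Barycentric coordinates of G: (10/71, 26/71, 35/71).
The three coordinates are positive, positive, positive; a point is interior exactly when all three are positive.

yes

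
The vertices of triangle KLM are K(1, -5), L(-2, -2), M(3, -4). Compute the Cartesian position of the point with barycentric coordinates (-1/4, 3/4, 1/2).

N = (-1/4)·K + (3/4)·L + (1/2)·M.
x-coordinate: (-1/4)·1 + (3/4)·(-2) + (1/2)·3 = -1/4.
y-coordinate: (-1/4)·(-5) + (3/4)·(-2) + (1/2)·(-4) = -9/4.

(-1/4, -9/4)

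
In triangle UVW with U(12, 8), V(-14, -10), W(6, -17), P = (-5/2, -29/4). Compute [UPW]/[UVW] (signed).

[UVW] = ½·(12·(-10−(-17)) + (-14)·(-17−8) + 6·(8−(-10))) = ½·(84 + 350 + 108) = 271.
[UPW] = ½·(12·(-29/4−(-17)) + (-5/2)·(-17−8) + 6·(8−(-29/4))) = ½·(117 + 125/2 + 183/2) = 271/2, so the ratio is (271/2)/271 = 1/2.

1/2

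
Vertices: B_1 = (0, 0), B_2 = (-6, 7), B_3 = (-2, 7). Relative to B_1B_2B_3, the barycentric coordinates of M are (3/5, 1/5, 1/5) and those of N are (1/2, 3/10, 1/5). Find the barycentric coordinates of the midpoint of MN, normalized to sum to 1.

(11/20, 1/4, 1/5)

Since both coordinate triples sum to 1, the midpoint's barycentrics are the componentwise average.
(3/5+1/2)/2 = 11/20; similarly 1/4 and 1/5.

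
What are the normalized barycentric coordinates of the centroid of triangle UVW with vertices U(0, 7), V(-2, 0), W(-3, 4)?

The centroid is the average of the vertices, so each weight is 1/3.

(1/3, 1/3, 1/3)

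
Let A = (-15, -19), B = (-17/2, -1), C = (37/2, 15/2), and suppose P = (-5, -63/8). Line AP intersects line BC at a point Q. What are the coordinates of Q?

Barycentric coordinates of P with respect to ABC: (1/2, 1/4, 1/4).
On side BC the A-coordinate is zero; dropping P's A-weight 1/2 and renormalizing the remaining 1/4 : 1/4 gives weights 1/2, 1/2 on B, C.
Q = (1/2)·(-17/2, -1) + (1/2)·(37/2, 15/2) = (5, 13/4).

(5, 13/4)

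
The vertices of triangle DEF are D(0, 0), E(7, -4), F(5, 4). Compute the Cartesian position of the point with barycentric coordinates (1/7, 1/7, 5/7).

(32/7, 16/7)

G = (1/7)·D + (1/7)·E + (5/7)·F.
x-coordinate: (1/7)·0 + (1/7)·7 + (5/7)·5 = 32/7.
y-coordinate: (1/7)·0 + (1/7)·(-4) + (5/7)·4 = 16/7.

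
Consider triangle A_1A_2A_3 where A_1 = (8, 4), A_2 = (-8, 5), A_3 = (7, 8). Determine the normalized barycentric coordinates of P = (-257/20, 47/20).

Signed area of the reference triangle: [A_1A_2A_3] = ½·(8·(5−8) + (-8)·(8−4) + 7·(4−5)) = ½·(-24 − 32 − 7) = -63/2.
[PA_2A_3] = ½·((-257/20)·(5−8) + (-8)·(8−(47/20)) + 7·(47/20−5)) = ½·(771/20 − 226/5 − 371/20) = -63/5, so the A_1-coordinate is (-63/5)/(-63/2) = 2/5.
[A_1PA_3] = ½·(8·(47/20−8) + (-257/20)·(8−4) + 7·(4−(47/20))) = ½·(-226/5 − 257/5 + 231/20) = -1701/40, so the A_2-coordinate is 27/20.
[A_1A_2P] = ½·(8·(5−(47/20)) + (-8)·(47/20−4) + (-257/20)·(4−5)) = ½·(106/5 + 66/5 + 257/20) = 189/8, so the A_3-coordinate is -3/4.
Check: 2/5 + 27/20 − 3/4 = 1.

(2/5, 27/20, -3/4)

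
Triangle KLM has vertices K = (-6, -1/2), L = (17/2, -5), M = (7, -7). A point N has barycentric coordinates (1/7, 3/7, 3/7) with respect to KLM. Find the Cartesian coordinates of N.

N = (1/7)·K + (3/7)·L + (3/7)·M.
x-coordinate: (1/7)·(-6) + (3/7)·(17/2) + (3/7)·7 = 81/14.
y-coordinate: (1/7)·(-1/2) + (3/7)·(-5) + (3/7)·(-7) = -73/14.

(81/14, -73/14)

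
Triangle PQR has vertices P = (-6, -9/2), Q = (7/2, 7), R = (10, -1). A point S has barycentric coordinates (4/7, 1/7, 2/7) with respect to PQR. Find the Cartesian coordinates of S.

(-1/14, -13/7)

S = (4/7)·P + (1/7)·Q + (2/7)·R.
x-coordinate: (4/7)·(-6) + (1/7)·(7/2) + (2/7)·10 = -1/14.
y-coordinate: (4/7)·(-9/2) + (1/7)·7 + (2/7)·(-1) = -13/7.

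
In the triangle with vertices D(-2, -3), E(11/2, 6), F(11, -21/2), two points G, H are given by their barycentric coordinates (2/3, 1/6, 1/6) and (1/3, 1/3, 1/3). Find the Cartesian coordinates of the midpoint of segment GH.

(25/8, -21/8)

Barycentric coordinates of the midpoint are the average: (1/2, 1/4, 1/4).
Converting: (1/2)·D + (1/4)·E + (1/4)·F = (25/8, -21/8).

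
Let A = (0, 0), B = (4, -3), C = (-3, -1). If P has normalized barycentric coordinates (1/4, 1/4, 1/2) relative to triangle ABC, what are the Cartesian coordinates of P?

P = (1/4)·A + (1/4)·B + (1/2)·C.
x-coordinate: (1/4)·0 + (1/4)·4 + (1/2)·(-3) = -1/2.
y-coordinate: (1/4)·0 + (1/4)·(-3) + (1/2)·(-1) = -5/4.

(-1/2, -5/4)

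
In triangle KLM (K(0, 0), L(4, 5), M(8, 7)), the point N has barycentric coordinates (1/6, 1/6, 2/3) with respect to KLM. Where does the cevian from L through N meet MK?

(32/5, 28/5)

Line LN meets MK where the L-coordinate vanishes; zeroing N's L-weight and renormalizing leaves M, K-weights 2/3 : 1/6 → (4/5, 1/5).
So J = (4/5)·M + (1/5)·K = (32/5, 28/5).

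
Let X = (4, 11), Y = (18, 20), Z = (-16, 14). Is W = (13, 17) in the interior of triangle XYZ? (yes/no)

yes

Barycentric coordinates of W: (12/37, 49/74, 1/74).
The three coordinates are positive, positive, positive; a point is interior exactly when all three are positive.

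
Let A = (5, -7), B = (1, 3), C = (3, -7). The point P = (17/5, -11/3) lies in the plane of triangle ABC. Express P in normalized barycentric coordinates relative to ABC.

Signed area of the reference triangle: [ABC] = ½·(5·(3−(-7)) + 1·(-7−(-7)) + 3·(-7−3)) = ½·(50 + 0 − 30) = 10.
[PBC] = ½·((17/5)·(3−(-7)) + 1·(-7−(-11/3)) + 3·(-11/3−3)) = ½·(34 − 10/3 − 20) = 16/3, so the A-coordinate is (16/3)/10 = 8/15.
[APC] = ½·(5·(-11/3−(-7)) + (17/5)·(-7−(-7)) + 3·(-7−(-11/3))) = ½·(50/3 + 0 − 10) = 10/3, so the B-coordinate is 1/3.
[ABP] = ½·(5·(3−(-11/3)) + 1·(-11/3−(-7)) + (17/5)·(-7−3)) = ½·(100/3 + 10/3 − 34) = 4/3, so the C-coordinate is 2/15.

(8/15, 1/3, 2/15)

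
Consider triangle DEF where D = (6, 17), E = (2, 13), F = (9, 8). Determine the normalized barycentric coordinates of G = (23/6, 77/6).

(1/6, 2/3, 1/6)

Signed area of the reference triangle: [DEF] = ½·(6·(13−8) + 2·(8−17) + 9·(17−13)) = ½·(30 − 18 + 36) = 24.
[GEF] = ½·((23/6)·(13−8) + 2·(8−(77/6)) + 9·(77/6−13)) = ½·(115/6 − 29/3 − 3/2) = 4, so the D-coordinate is 4/24 = 1/6.
[DGF] = ½·(6·(77/6−8) + (23/6)·(8−17) + 9·(17−(77/6))) = ½·(29 − 69/2 + 75/2) = 16, so the E-coordinate is 2/3.
[DEG] = ½·(6·(13−(77/6)) + 2·(77/6−17) + (23/6)·(17−13)) = ½·(1 − 25/3 + 46/3) = 4, so the F-coordinate is 1/6.
Check: 1/6 + 2/3 + 1/6 = 1.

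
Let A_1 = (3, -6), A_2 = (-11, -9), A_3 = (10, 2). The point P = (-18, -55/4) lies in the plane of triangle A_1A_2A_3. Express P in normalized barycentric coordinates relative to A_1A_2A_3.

(1/4, 5/4, -1/2)

Signed area of the reference triangle: [A_1A_2A_3] = ½·(3·(-9−2) + (-11)·(2−(-6)) + 10·(-6−(-9))) = ½·(-33 − 88 + 30) = -91/2.
[PA_2A_3] = ½·((-18)·(-9−2) + (-11)·(2−(-55/4)) + 10·(-55/4−(-9))) = ½·(198 − 693/4 − 95/2) = -91/8, so the A_1-coordinate is (-91/8)/(-91/2) = 1/4.
[A_1PA_3] = ½·(3·(-55/4−2) + (-18)·(2−(-6)) + 10·(-6−(-55/4))) = ½·(-189/4 − 144 + 155/2) = -455/8, so the A_2-coordinate is 5/4.
[A_1A_2P] = ½·(3·(-9−(-55/4)) + (-11)·(-55/4−(-6)) + (-18)·(-6−(-9))) = ½·(57/4 + 341/4 − 54) = 91/4, so the A_3-coordinate is -1/2.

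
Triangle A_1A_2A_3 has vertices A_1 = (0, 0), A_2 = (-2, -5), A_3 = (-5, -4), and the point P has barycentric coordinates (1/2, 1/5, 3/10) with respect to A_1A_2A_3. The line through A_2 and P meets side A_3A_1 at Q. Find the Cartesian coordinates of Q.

Line A_2P meets A_3A_1 where the A_2-coordinate vanishes; zeroing P's A_2-weight and renormalizing leaves A_3, A_1-weights 3/10 : 1/2 → (3/8, 5/8).
So Q = (3/8)·A_3 + (5/8)·A_1 = (-15/8, -3/2).

(-15/8, -3/2)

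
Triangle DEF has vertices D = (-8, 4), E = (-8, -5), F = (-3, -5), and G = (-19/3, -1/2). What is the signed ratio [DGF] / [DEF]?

1/6

[DEF] = ½·((-8)·(-5−(-5)) + (-8)·(-5−4) + (-3)·(4−(-5))) = ½·(0 + 72 − 27) = 45/2.
[DGF] = ½·((-8)·(-1/2−(-5)) + (-19/3)·(-5−4) + (-3)·(4−(-1/2))) = ½·(-36 + 57 − 27/2) = 15/4, so the ratio is (15/4)/(45/2) = 1/6.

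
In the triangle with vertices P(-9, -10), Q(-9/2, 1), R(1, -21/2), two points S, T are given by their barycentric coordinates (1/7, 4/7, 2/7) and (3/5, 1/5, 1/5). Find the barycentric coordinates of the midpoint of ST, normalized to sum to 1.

(13/35, 27/70, 17/70)

Since both coordinate triples sum to 1, the midpoint's barycentrics are the componentwise average.
(1/7+3/5)/2 = 13/35; similarly 27/70 and 17/70.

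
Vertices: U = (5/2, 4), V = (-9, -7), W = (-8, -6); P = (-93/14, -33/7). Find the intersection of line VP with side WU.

(-25/4, -13/3)

Barycentric coordinates of P with respect to UVW: (1/7, 1/7, 5/7).
On side WU the V-coordinate is zero; dropping P's V-weight 1/7 and renormalizing the remaining 5/7 : 1/7 gives weights 5/6, 1/6 on W, U.
Q = (5/6)·(-8, -6) + (1/6)·(5/2, 4) = (-25/4, -13/3).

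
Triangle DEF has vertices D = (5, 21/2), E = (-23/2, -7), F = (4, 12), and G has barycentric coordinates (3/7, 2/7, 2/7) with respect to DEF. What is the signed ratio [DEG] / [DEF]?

2/7

The signed ratio [DEG]/[DEF] equals the barycentric coordinate of G at vertex F, which is 2/7.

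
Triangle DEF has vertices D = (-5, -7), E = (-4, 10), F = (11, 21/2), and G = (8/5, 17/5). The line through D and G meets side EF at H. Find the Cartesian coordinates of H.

Barycentric coordinates of G with respect to DEF: (2/5, 1/5, 2/5).
On side EF the D-coordinate is zero; dropping G's D-weight 2/5 and renormalizing the remaining 1/5 : 2/5 gives weights 1/3, 2/3 on E, F.
H = (1/3)·(-4, 10) + (2/3)·(11, 21/2) = (6, 31/3).

(6, 31/3)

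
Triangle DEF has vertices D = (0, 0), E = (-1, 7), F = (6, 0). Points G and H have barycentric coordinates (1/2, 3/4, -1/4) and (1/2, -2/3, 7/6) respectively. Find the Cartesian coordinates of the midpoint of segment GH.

(65/24, 7/24)

Barycentric coordinates of the midpoint are the average: (1/2, 1/24, 11/24).
Converting: (1/2)·D + (1/24)·E + (11/24)·F = (65/24, 7/24).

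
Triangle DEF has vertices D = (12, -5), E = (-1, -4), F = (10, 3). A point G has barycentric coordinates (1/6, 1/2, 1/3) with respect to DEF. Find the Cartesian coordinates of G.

G = (1/6)·D + (1/2)·E + (1/3)·F.
x-coordinate: (1/6)·12 + (1/2)·(-1) + (1/3)·10 = 29/6.
y-coordinate: (1/6)·(-5) + (1/2)·(-4) + (1/3)·3 = -11/6.

(29/6, -11/6)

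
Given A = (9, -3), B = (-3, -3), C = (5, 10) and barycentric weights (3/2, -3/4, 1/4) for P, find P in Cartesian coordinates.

(17, 1/4)

P = (3/2)·A + (-3/4)·B + (1/4)·C.
x-coordinate: (3/2)·9 + (-3/4)·(-3) + (1/4)·5 = 17.
y-coordinate: (3/2)·(-3) + (-3/4)·(-3) + (1/4)·10 = 1/4.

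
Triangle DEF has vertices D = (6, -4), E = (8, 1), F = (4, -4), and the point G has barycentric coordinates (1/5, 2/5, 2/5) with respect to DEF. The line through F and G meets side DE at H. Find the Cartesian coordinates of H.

(22/3, -2/3)

Line FG meets DE where the F-coordinate vanishes; zeroing G's F-weight and renormalizing leaves D, E-weights 1/5 : 2/5 → (1/3, 2/3).
So H = (1/3)·D + (2/3)·E = (22/3, -2/3).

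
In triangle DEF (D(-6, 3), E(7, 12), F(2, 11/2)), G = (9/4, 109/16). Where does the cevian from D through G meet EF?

(24/7, 103/14)

Barycentric coordinates of G with respect to DEF: (1/8, 1/4, 5/8).
On side EF the D-coordinate is zero; dropping G's D-weight 1/8 and renormalizing the remaining 1/4 : 5/8 gives weights 2/7, 5/7 on E, F.
H = (2/7)·(7, 12) + (5/7)·(2, 11/2) = (24/7, 103/14).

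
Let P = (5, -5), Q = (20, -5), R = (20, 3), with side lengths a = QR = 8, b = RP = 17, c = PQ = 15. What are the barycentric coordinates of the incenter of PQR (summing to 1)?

(1/5, 17/40, 3/8)

The incenter has barycentric coordinates proportional to the opposite side lengths: (8 : 17 : 15).
Normalizing by 8+17+15 = 40 gives (1/5, 17/40, 3/8).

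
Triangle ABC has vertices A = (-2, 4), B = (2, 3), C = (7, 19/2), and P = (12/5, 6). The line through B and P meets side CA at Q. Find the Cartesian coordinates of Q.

(5/2, 27/4)

Barycentric coordinates of P with respect to ABC: (2/5, 1/5, 2/5).
On side CA the B-coordinate is zero; dropping P's B-weight 1/5 and renormalizing the remaining 2/5 : 2/5 gives weights 1/2, 1/2 on C, A.
Q = (1/2)·(7, 19/2) + (1/2)·(-2, 4) = (5/2, 27/4).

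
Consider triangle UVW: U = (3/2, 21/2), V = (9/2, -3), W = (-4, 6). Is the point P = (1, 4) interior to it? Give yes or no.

yes

Barycentric coordinates of P: (112/351, 134/351, 35/117).
The three coordinates are positive, positive, positive; a point is interior exactly when all three are positive.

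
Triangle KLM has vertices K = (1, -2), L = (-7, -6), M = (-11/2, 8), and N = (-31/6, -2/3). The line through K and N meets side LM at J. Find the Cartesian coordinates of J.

(-32/5, -2/5)

Barycentric coordinates of N with respect to KLM: (1/6, 1/2, 1/3).
On side LM the K-coordinate is zero; dropping N's K-weight 1/6 and renormalizing the remaining 1/2 : 1/3 gives weights 3/5, 2/5 on L, M.
J = (3/5)·(-7, -6) + (2/5)·(-11/2, 8) = (-32/5, -2/5).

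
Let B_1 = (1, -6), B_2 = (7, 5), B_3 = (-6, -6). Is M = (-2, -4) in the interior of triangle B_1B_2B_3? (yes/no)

yes

Barycentric coordinates of M: (18/77, 2/11, 45/77).
The three coordinates are positive, positive, positive; a point is interior exactly when all three are positive.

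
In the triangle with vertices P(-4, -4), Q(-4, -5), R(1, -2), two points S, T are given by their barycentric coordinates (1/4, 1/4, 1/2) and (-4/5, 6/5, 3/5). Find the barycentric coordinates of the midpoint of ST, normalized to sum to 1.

Since both coordinate triples sum to 1, the midpoint's barycentrics are the componentwise average.
(1/4+-4/5)/2 = -11/40; similarly 29/40 and 11/20.

(-11/40, 29/40, 11/20)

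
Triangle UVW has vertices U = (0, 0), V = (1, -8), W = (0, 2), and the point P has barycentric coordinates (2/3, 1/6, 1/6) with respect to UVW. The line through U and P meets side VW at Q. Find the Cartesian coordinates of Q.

Line UP meets VW where the U-coordinate vanishes; zeroing P's U-weight and renormalizing leaves V, W-weights 1/6 : 1/6 → (1/2, 1/2).
So Q = (1/2)·V + (1/2)·W = (1/2, -3).

(1/2, -3)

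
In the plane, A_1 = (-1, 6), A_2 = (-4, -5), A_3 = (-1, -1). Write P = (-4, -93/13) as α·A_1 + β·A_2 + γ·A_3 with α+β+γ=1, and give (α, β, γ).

Signed area of the reference triangle: [A_1A_2A_3] = ½·((-1)·(-5−(-1)) + (-4)·(-1−6) + (-1)·(6−(-5))) = ½·(4 + 28 − 11) = 21/2.
[PA_2A_3] = ½·((-4)·(-5−(-1)) + (-4)·(-1−(-93/13)) + (-1)·(-93/13−(-5))) = ½·(16 − 320/13 + 28/13) = -42/13, so the A_1-coordinate is (-42/13)/(21/2) = -4/13.
[A_1PA_3] = ½·((-1)·(-93/13−(-1)) + (-4)·(-1−6) + (-1)·(6−(-93/13))) = ½·(80/13 + 28 − 171/13) = 21/2, so the A_2-coordinate is 1.
[A_1A_2P] = ½·((-1)·(-5−(-93/13)) + (-4)·(-93/13−6) + (-4)·(6−(-5))) = ½·(-28/13 + 684/13 − 44) = 42/13, so the A_3-coordinate is 4/13.

(-4/13, 1, 4/13)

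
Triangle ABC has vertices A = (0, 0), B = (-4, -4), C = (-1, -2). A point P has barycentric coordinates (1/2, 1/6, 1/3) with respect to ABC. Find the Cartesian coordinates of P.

(-1, -4/3)

P = (1/2)·A + (1/6)·B + (1/3)·C.
x-coordinate: (1/2)·0 + (1/6)·(-4) + (1/3)·(-1) = -1.
y-coordinate: (1/2)·0 + (1/6)·(-4) + (1/3)·(-2) = -4/3.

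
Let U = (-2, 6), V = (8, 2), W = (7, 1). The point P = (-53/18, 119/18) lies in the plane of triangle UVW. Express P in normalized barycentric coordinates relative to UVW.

(10/9, 1/18, -1/6)

Signed area of the reference triangle: [UVW] = ½·((-2)·(2−1) + 8·(1−6) + 7·(6−2)) = ½·(-2 − 40 + 28) = -7.
[PVW] = ½·((-53/18)·(2−1) + 8·(1−(119/18)) + 7·(119/18−2)) = ½·(-53/18 − 404/9 + 581/18) = -70/9, so the U-coordinate is (-70/9)/(-7) = 10/9.
[UPW] = ½·((-2)·(119/18−1) + (-53/18)·(1−6) + 7·(6−(119/18))) = ½·(-101/9 + 265/18 − 77/18) = -7/18, so the V-coordinate is 1/18.
[UVP] = ½·((-2)·(2−(119/18)) + 8·(119/18−6) + (-53/18)·(6−2)) = ½·(83/9 + 44/9 − 106/9) = 7/6, so the W-coordinate is -1/6.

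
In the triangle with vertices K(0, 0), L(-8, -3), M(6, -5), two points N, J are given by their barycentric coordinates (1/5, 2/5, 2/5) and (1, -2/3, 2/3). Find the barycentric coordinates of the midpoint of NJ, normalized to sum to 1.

Since both coordinate triples sum to 1, the midpoint's barycentrics are the componentwise average.
(1/5+1)/2 = 3/5; similarly -2/15 and 8/15.

(3/5, -2/15, 8/15)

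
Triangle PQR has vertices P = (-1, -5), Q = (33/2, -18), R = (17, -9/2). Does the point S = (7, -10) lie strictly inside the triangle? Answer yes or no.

Barycentric coordinates of S: (529/971, 376/971, 66/971).
The three coordinates are positive, positive, positive; a point is interior exactly when all three are positive.

yes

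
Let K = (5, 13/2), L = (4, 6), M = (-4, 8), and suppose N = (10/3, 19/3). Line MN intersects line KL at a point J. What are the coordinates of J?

Barycentric coordinates of N with respect to KLM: (2/9, 2/3, 1/9).
On side KL the M-coordinate is zero; dropping N's M-weight 1/9 and renormalizing the remaining 2/9 : 2/3 gives weights 1/4, 3/4 on K, L.
J = (1/4)·(5, 13/2) + (3/4)·(4, 6) = (17/4, 49/8).

(17/4, 49/8)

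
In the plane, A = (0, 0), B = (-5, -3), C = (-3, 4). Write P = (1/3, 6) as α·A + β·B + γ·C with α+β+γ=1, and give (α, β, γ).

Signed area of the reference triangle: [ABC] = ½·(0·(-3−4) + (-5)·(4−0) + (-3)·(0−(-3))) = ½·(0 − 20 − 9) = -29/2.
[PBC] = ½·((1/3)·(-3−4) + (-5)·(4−6) + (-3)·(6−(-3))) = ½·(-7/3 + 10 − 27) = -29/3, so the A-coordinate is (-29/3)/(-29/2) = 2/3.
[APC] = ½·(0·(6−4) + (1/3)·(4−0) + (-3)·(0−6)) = ½·(0 + 4/3 + 18) = 29/3, so the B-coordinate is -2/3.
[ABP] = ½·(0·(-3−6) + (-5)·(6−0) + (1/3)·(0−(-3))) = ½·(0 − 30 + 1) = -29/2, so the C-coordinate is 1.

(2/3, -2/3, 1)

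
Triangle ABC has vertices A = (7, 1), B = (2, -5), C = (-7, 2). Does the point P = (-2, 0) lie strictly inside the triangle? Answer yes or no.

yes

Barycentric coordinates of P: (17/89, 23/89, 49/89).
The three coordinates are positive, positive, positive; a point is interior exactly when all three are positive.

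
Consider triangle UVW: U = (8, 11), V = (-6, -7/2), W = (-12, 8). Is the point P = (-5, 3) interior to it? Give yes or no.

yes

Barycentric coordinates of P: (101/496, 121/248, 153/496).
The three coordinates are positive, positive, positive; a point is interior exactly when all three are positive.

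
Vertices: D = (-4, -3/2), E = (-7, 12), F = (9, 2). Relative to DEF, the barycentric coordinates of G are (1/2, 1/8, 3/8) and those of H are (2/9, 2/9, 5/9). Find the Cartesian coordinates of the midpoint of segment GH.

Barycentric coordinates of the midpoint are the average: (13/36, 25/144, 67/144).
Converting: (13/36)·D + (25/144)·E + (67/144)·F = (55/36, 89/36).

(55/36, 89/36)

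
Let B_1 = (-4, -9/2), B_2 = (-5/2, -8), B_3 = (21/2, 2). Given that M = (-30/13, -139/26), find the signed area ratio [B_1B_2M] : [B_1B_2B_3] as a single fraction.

[B_1B_2B_3] = ½·((-4)·(-8−2) + (-5/2)·(2−(-9/2)) + (21/2)·(-9/2−(-8))) = ½·(40 − 65/4 + 147/4) = 121/4.
[B_1B_2M] = ½·((-4)·(-8−(-139/26)) + (-5/2)·(-139/26−(-9/2)) + (-30/13)·(-9/2−(-8))) = ½·(138/13 + 55/26 − 105/13) = 121/52, so the ratio is (121/52)/(121/4) = 1/13.

1/13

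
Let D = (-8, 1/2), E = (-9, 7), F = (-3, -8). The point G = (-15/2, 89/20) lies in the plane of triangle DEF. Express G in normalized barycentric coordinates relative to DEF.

Signed area of the reference triangle: [DEF] = ½·((-8)·(7−(-8)) + (-9)·(-8−(1/2)) + (-3)·(1/2−7)) = ½·(-120 + 153/2 + 39/2) = -12.
[GEF] = ½·((-15/2)·(7−(-8)) + (-9)·(-8−(89/20)) + (-3)·(89/20−7)) = ½·(-225/2 + 2241/20 + 153/20) = 18/5, so the D-coordinate is (18/5)/(-12) = -3/10.
[DGF] = ½·((-8)·(89/20−(-8)) + (-15/2)·(-8−(1/2)) + (-3)·(1/2−(89/20))) = ½·(-498/5 + 255/4 + 237/20) = -12, so the E-coordinate is 1.
[DEG] = ½·((-8)·(7−(89/20)) + (-9)·(89/20−(1/2)) + (-15/2)·(1/2−7)) = ½·(-102/5 − 711/20 + 195/4) = -18/5, so the F-coordinate is 3/10.

(-3/10, 1, 3/10)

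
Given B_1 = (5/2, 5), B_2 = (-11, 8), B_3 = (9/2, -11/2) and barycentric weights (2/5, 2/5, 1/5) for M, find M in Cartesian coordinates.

M = (2/5)·B_1 + (2/5)·B_2 + (1/5)·B_3.
x-coordinate: (2/5)·(5/2) + (2/5)·(-11) + (1/5)·(9/2) = -5/2.
y-coordinate: (2/5)·5 + (2/5)·8 + (1/5)·(-11/2) = 41/10.

(-5/2, 41/10)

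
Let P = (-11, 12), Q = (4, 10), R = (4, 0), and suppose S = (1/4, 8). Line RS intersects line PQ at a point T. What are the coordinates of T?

(-1, 32/3)

Barycentric coordinates of S with respect to PQR: (1/4, 1/2, 1/4).
On side PQ the R-coordinate is zero; dropping S's R-weight 1/4 and renormalizing the remaining 1/4 : 1/2 gives weights 1/3, 2/3 on P, Q.
T = (1/3)·(-11, 12) + (2/3)·(4, 10) = (-1, 32/3).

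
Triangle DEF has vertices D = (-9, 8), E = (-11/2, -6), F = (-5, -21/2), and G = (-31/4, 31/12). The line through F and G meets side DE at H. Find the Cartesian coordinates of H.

Barycentric coordinates of G with respect to DEF: (2/3, 1/6, 1/6).
On side DE the F-coordinate is zero; dropping G's F-weight 1/6 and renormalizing the remaining 2/3 : 1/6 gives weights 4/5, 1/5 on D, E.
H = (4/5)·(-9, 8) + (1/5)·(-11/2, -6) = (-83/10, 26/5).

(-83/10, 26/5)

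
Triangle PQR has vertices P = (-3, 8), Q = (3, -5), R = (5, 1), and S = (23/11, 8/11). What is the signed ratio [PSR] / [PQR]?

[PQR] = ½·((-3)·(-5−1) + 3·(1−8) + 5·(8−(-5))) = ½·(18 − 21 + 65) = 31.
[PSR] = ½·((-3)·(8/11−1) + (23/11)·(1−8) + 5·(8−(8/11))) = ½·(9/11 − 161/11 + 400/11) = 124/11, so the ratio is (124/11)/31 = 4/11.

4/11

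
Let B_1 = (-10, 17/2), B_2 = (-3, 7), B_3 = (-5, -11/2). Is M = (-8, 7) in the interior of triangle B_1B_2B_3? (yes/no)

yes

Barycentric coordinates of M: (125/181, 41/181, 15/181).
The three coordinates are positive, positive, positive; a point is interior exactly when all three are positive.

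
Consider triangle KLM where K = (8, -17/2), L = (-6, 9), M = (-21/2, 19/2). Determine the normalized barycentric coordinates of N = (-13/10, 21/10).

(2/5, 2/5, 1/5)

Signed area of the reference triangle: [KLM] = ½·(8·(9−(19/2)) + (-6)·(19/2−(-17/2)) + (-21/2)·(-17/2−9)) = ½·(-4 − 108 + 735/4) = 287/8.
[NLM] = ½·((-13/10)·(9−(19/2)) + (-6)·(19/2−(21/10)) + (-21/2)·(21/10−9)) = ½·(13/20 − 222/5 + 1449/20) = 287/20, so the K-coordinate is (287/20)/(287/8) = 2/5.
[KNM] = ½·(8·(21/10−(19/2)) + (-13/10)·(19/2−(-17/2)) + (-21/2)·(-17/2−(21/10))) = ½·(-296/5 − 117/5 + 1113/10) = 287/20, so the L-coordinate is 2/5.
[KLN] = ½·(8·(9−(21/10)) + (-6)·(21/10−(-17/2)) + (-13/10)·(-17/2−9)) = ½·(276/5 − 318/5 + 91/4) = 287/40, so the M-coordinate is 1/5.
Check: 2/5 + 2/5 + 1/5 = 1.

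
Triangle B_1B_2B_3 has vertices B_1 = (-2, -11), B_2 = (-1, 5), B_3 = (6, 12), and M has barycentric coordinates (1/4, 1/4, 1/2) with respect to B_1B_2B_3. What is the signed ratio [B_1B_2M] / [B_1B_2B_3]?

1/2

The signed ratio [B_1B_2M]/[B_1B_2B_3] equals the barycentric coordinate of M at vertex B_3, which is 1/2.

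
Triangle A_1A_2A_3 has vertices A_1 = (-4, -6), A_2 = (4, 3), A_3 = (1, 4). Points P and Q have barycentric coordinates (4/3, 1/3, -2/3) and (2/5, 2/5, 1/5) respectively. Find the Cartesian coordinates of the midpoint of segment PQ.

Barycentric coordinates of the midpoint are the average: (13/15, 11/30, -7/30).
Converting: (13/15)·A_1 + (11/30)·A_2 + (-7/30)·A_3 = (-67/30, -151/30).

(-67/30, -151/30)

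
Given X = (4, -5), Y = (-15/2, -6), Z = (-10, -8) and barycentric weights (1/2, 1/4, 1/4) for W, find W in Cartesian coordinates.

W = (1/2)·X + (1/4)·Y + (1/4)·Z.
x-coordinate: (1/2)·4 + (1/4)·(-15/2) + (1/4)·(-10) = -19/8.
y-coordinate: (1/2)·(-5) + (1/4)·(-6) + (1/4)·(-8) = -6.

(-19/8, -6)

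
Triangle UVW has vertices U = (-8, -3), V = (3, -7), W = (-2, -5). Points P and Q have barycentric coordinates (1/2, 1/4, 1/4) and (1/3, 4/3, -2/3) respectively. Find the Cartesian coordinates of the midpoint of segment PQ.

Barycentric coordinates of the midpoint are the average: (5/12, 19/24, -5/24).
Converting: (5/12)·U + (19/24)·V + (-5/24)·W = (-13/24, -23/4).

(-13/24, -23/4)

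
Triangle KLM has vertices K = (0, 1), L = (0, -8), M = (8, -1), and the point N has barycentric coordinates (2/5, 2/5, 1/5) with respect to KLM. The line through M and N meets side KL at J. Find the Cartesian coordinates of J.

Line MN meets KL where the M-coordinate vanishes; zeroing N's M-weight and renormalizing leaves K, L-weights 2/5 : 2/5 → (1/2, 1/2).
So J = (1/2)·K + (1/2)·L = (0, -7/2).

(0, -7/2)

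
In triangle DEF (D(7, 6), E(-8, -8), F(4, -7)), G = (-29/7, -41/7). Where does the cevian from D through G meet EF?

(-6, -47/6)

Barycentric coordinates of G with respect to DEF: (1/7, 5/7, 1/7).
On side EF the D-coordinate is zero; dropping G's D-weight 1/7 and renormalizing the remaining 5/7 : 1/7 gives weights 5/6, 1/6 on E, F.
H = (5/6)·(-8, -8) + (1/6)·(4, -7) = (-6, -47/6).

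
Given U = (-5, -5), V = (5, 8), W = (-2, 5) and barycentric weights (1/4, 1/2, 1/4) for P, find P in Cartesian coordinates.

(3/4, 4)

P = (1/4)·U + (1/2)·V + (1/4)·W.
x-coordinate: (1/4)·(-5) + (1/2)·5 + (1/4)·(-2) = 3/4.
y-coordinate: (1/4)·(-5) + (1/2)·8 + (1/4)·5 = 4.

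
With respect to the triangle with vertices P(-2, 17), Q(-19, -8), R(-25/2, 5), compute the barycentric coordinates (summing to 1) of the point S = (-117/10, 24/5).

Signed area of the reference triangle: [PQR] = ½·((-2)·(-8−5) + (-19)·(5−17) + (-25/2)·(17−(-8))) = ½·(26 + 228 − 625/2) = -117/4.
[SQR] = ½·((-117/10)·(-8−5) + (-19)·(5−(24/5)) + (-25/2)·(24/5−(-8))) = ½·(1521/10 − 19/5 − 160) = -117/20, so the P-coordinate is (-117/20)/(-117/4) = 1/5.
[PSR] = ½·((-2)·(24/5−5) + (-117/10)·(5−17) + (-25/2)·(17−(24/5))) = ½·(2/5 + 702/5 − 305/2) = -117/20, so the Q-coordinate is 1/5.
[PQS] = ½·((-2)·(-8−(24/5)) + (-19)·(24/5−17) + (-117/10)·(17−(-8))) = ½·(128/5 + 1159/5 − 585/2) = -351/20, so the R-coordinate is 3/5.
Check: 1/5 + 1/5 + 3/5 = 1.

(1/5, 1/5, 3/5)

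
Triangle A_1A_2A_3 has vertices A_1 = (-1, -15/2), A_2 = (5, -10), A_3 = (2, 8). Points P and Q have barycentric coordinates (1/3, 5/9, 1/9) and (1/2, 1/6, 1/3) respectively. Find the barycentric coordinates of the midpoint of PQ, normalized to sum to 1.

Since both coordinate triples sum to 1, the midpoint's barycentrics are the componentwise average.
(1/3+1/2)/2 = 5/12; similarly 13/36 and 2/9.

(5/12, 13/36, 2/9)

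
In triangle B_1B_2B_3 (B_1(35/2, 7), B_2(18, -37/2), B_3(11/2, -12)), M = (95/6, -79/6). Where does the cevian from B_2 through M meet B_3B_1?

Barycentric coordinates of M with respect to B_1B_2B_3: (1/6, 2/3, 1/6).
On side B_3B_1 the B_2-coordinate is zero; dropping M's B_2-weight 2/3 and renormalizing the remaining 1/6 : 1/6 gives weights 1/2, 1/2 on B_3, B_1.
N = (1/2)·(11/2, -12) + (1/2)·(35/2, 7) = (23/2, -5/2).

(23/2, -5/2)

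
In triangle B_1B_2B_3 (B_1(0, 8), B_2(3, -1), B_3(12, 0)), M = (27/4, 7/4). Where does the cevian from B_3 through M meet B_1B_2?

(3/2, 7/2)

Barycentric coordinates of M with respect to B_1B_2B_3: (1/4, 1/4, 1/2).
On side B_1B_2 the B_3-coordinate is zero; dropping M's B_3-weight 1/2 and renormalizing the remaining 1/4 : 1/4 gives weights 1/2, 1/2 on B_1, B_2.
N = (1/2)·(0, 8) + (1/2)·(3, -1) = (3/2, 7/2).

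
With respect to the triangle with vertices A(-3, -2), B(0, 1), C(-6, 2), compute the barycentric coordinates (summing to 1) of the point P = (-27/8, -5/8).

Signed area of the reference triangle: [ABC] = ½·((-3)·(1−2) + 0·(2−(-2)) + (-6)·(-2−1)) = ½·(3 + 0 + 18) = 21/2.
[PBC] = ½·((-27/8)·(1−2) + 0·(2−(-5/8)) + (-6)·(-5/8−1)) = ½·(27/8 + 0 + 39/4) = 105/16, so the A-coordinate is (105/16)/(21/2) = 5/8.
[APC] = ½·((-3)·(-5/8−2) + (-27/8)·(2−(-2)) + (-6)·(-2−(-5/8))) = ½·(63/8 − 27/2 + 33/4) = 21/16, so the B-coordinate is 1/8.
[ABP] = ½·((-3)·(1−(-5/8)) + 0·(-5/8−(-2)) + (-27/8)·(-2−1)) = ½·(-39/8 + 0 + 81/8) = 21/8, so the C-coordinate is 1/4.
Check: 5/8 + 1/8 + 1/4 = 1.

(5/8, 1/8, 1/4)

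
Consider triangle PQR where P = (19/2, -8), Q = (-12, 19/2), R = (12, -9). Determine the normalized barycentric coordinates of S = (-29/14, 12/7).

Signed area of the reference triangle: [PQR] = ½·((19/2)·(19/2−(-9)) + (-12)·(-9−(-8)) + 12·(-8−(19/2))) = ½·(703/4 + 12 − 210) = -89/8.
[SQR] = ½·((-29/14)·(19/2−(-9)) + (-12)·(-9−(12/7)) + 12·(12/7−(19/2))) = ½·(-1073/28 + 900/7 − 654/7) = -89/56, so the P-coordinate is (-89/56)/(-89/8) = 1/7.
[PSR] = ½·((19/2)·(12/7−(-9)) + (-29/14)·(-9−(-8)) + 12·(-8−(12/7))) = ½·(1425/14 + 29/14 − 816/7) = -89/14, so the Q-coordinate is 4/7.
[PQS] = ½·((19/2)·(19/2−(12/7)) + (-12)·(12/7−(-8)) + (-29/14)·(-8−(19/2))) = ½·(2071/28 − 816/7 + 145/4) = -89/28, so the R-coordinate is 2/7.

(1/7, 4/7, 2/7)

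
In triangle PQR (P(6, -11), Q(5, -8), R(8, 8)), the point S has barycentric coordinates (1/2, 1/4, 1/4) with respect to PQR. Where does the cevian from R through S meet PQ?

(17/3, -10)

Line RS meets PQ where the R-coordinate vanishes; zeroing S's R-weight and renormalizing leaves P, Q-weights 1/2 : 1/4 → (2/3, 1/3).
So T = (2/3)·P + (1/3)·Q = (17/3, -10).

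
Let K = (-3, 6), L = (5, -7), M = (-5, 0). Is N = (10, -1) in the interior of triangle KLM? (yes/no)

Barycentric coordinates of N: (95/74, 46/37, -113/74).
The three coordinates are positive, positive, negative; a point is interior exactly when all three are positive.

no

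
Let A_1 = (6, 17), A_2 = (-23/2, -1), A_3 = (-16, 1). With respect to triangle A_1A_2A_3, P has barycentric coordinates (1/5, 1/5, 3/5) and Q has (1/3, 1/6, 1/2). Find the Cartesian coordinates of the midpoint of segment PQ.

Barycentric coordinates of the midpoint are the average: (4/15, 11/60, 11/20).
Converting: (4/15)·A_1 + (11/60)·A_2 + (11/20)·A_3 = (-1117/120, 49/10).

(-1117/120, 49/10)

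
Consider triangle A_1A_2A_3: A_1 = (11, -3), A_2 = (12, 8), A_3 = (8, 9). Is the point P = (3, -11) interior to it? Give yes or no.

Barycentric coordinates of P: (17/9, -8/3, 16/9).
The three coordinates are positive, negative, positive; a point is interior exactly when all three are positive.

no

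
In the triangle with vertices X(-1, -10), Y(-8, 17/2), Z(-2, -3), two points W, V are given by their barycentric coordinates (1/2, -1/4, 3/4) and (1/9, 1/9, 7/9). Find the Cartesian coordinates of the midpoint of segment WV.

(-23/18, -95/16)

Barycentric coordinates of the midpoint are the average: (11/36, -5/72, 55/72).
Converting: (11/36)·X + (-5/72)·Y + (55/72)·Z = (-23/18, -95/16).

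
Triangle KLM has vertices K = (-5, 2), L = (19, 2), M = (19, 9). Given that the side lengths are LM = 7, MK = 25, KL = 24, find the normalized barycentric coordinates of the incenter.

The incenter has barycentric coordinates proportional to the opposite side lengths: (7 : 25 : 24).
Normalizing by 7+25+24 = 56 gives (1/8, 25/56, 3/7).

(1/8, 25/56, 3/7)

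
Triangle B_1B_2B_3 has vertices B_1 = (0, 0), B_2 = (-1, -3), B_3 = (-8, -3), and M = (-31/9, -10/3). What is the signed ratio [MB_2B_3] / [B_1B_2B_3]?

-1/9

[B_1B_2B_3] = ½·(0·(-3−(-3)) + (-1)·(-3−0) + (-8)·(0−(-3))) = ½·(0 + 3 − 24) = -21/2.
[MB_2B_3] = ½·((-31/9)·(-3−(-3)) + (-1)·(-3−(-10/3)) + (-8)·(-10/3−(-3))) = ½·(0 − 1/3 + 8/3) = 7/6, so the ratio is (7/6)/(-21/2) = -1/9.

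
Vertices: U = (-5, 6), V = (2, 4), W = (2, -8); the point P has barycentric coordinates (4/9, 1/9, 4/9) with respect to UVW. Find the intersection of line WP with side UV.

(-18/5, 28/5)

Line WP meets UV where the W-coordinate vanishes; zeroing P's W-weight and renormalizing leaves U, V-weights 4/9 : 1/9 → (4/5, 1/5).
So Q = (4/5)·U + (1/5)·V = (-18/5, 28/5).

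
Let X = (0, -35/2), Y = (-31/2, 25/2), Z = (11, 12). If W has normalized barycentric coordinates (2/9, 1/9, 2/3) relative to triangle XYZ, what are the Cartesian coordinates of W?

(101/18, 11/2)

W = (2/9)·X + (1/9)·Y + (2/3)·Z.
x-coordinate: (2/9)·0 + (1/9)·(-31/2) + (2/3)·11 = 101/18.
y-coordinate: (2/9)·(-35/2) + (1/9)·(25/2) + (2/3)·12 = 11/2.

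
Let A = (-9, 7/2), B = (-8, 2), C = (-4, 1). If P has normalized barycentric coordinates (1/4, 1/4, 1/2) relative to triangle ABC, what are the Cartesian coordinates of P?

P = (1/4)·A + (1/4)·B + (1/2)·C.
x-coordinate: (1/4)·(-9) + (1/4)·(-8) + (1/2)·(-4) = -25/4.
y-coordinate: (1/4)·(7/2) + (1/4)·2 + (1/2)·1 = 15/8.

(-25/4, 15/8)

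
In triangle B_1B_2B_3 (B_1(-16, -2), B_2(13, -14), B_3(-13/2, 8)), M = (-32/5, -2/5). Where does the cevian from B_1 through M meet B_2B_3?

Barycentric coordinates of M with respect to B_1B_2B_3: (2/5, 1/5, 2/5).
On side B_2B_3 the B_1-coordinate is zero; dropping M's B_1-weight 2/5 and renormalizing the remaining 1/5 : 2/5 gives weights 1/3, 2/3 on B_2, B_3.
N = (1/3)·(13, -14) + (2/3)·(-13/2, 8) = (0, 2/3).

(0, 2/3)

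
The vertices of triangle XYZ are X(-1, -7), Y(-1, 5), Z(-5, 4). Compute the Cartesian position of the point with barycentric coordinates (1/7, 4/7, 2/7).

W = (1/7)·X + (4/7)·Y + (2/7)·Z.
x-coordinate: (1/7)·(-1) + (4/7)·(-1) + (2/7)·(-5) = -15/7.
y-coordinate: (1/7)·(-7) + (4/7)·5 + (2/7)·4 = 3.

(-15/7, 3)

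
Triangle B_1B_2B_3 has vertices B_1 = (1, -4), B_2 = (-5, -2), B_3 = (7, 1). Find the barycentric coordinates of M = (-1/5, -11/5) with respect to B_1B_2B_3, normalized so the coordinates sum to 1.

(2/5, 2/5, 1/5)

Signed area of the reference triangle: [B_1B_2B_3] = ½·(1·(-2−1) + (-5)·(1−(-4)) + 7·(-4−(-2))) = ½·(-3 − 25 − 14) = -21.
[MB_2B_3] = ½·((-1/5)·(-2−1) + (-5)·(1−(-11/5)) + 7·(-11/5−(-2))) = ½·(3/5 − 16 − 7/5) = -42/5, so the B_1-coordinate is (-42/5)/(-21) = 2/5.
[B_1MB_3] = ½·(1·(-11/5−1) + (-1/5)·(1−(-4)) + 7·(-4−(-11/5))) = ½·(-16/5 − 1 − 63/5) = -42/5, so the B_2-coordinate is 2/5.
[B_1B_2M] = ½·(1·(-2−(-11/5)) + (-5)·(-11/5−(-4)) + (-1/5)·(-4−(-2))) = ½·(1/5 − 9 + 2/5) = -21/5, so the B_3-coordinate is 1/5.
Check: 2/5 + 2/5 + 1/5 = 1.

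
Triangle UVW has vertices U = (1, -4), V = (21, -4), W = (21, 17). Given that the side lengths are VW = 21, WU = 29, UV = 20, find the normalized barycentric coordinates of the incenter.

The incenter has barycentric coordinates proportional to the opposite side lengths: (21 : 29 : 20).
Normalizing by 21+29+20 = 70 gives (3/10, 29/70, 2/7).

(3/10, 29/70, 2/7)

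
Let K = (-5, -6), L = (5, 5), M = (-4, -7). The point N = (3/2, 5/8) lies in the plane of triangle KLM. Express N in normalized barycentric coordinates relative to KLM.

(1/8, 5/8, 1/4)

Signed area of the reference triangle: [KLM] = ½·((-5)·(5−(-7)) + 5·(-7−(-6)) + (-4)·(-6−5)) = ½·(-60 − 5 + 44) = -21/2.
[NLM] = ½·((3/2)·(5−(-7)) + 5·(-7−(5/8)) + (-4)·(5/8−5)) = ½·(18 − 305/8 + 35/2) = -21/16, so the K-coordinate is (-21/16)/(-21/2) = 1/8.
[KNM] = ½·((-5)·(5/8−(-7)) + (3/2)·(-7−(-6)) + (-4)·(-6−(5/8))) = ½·(-305/8 − 3/2 + 53/2) = -105/16, so the L-coordinate is 5/8.
[KLN] = ½·((-5)·(5−(5/8)) + 5·(5/8−(-6)) + (3/2)·(-6−5)) = ½·(-175/8 + 265/8 − 33/2) = -21/8, so the M-coordinate is 1/4.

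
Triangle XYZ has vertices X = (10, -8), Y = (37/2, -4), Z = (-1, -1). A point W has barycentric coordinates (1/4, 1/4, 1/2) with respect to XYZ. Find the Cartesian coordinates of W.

(53/8, -7/2)

W = (1/4)·X + (1/4)·Y + (1/2)·Z.
x-coordinate: (1/4)·10 + (1/4)·(37/2) + (1/2)·(-1) = 53/8.
y-coordinate: (1/4)·(-8) + (1/4)·(-4) + (1/2)·(-1) = -7/2.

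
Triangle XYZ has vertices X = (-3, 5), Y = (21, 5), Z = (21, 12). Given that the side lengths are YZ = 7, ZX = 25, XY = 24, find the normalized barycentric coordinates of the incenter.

(1/8, 25/56, 3/7)

The incenter has barycentric coordinates proportional to the opposite side lengths: (7 : 25 : 24).
Normalizing by 7+25+24 = 56 gives (1/8, 25/56, 3/7).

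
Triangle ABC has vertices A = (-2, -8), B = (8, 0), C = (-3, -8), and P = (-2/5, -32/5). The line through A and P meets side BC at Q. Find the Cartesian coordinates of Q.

(2/3, -16/3)

Barycentric coordinates of P with respect to ABC: (2/5, 1/5, 2/5).
On side BC the A-coordinate is zero; dropping P's A-weight 2/5 and renormalizing the remaining 1/5 : 2/5 gives weights 1/3, 2/3 on B, C.
Q = (1/3)·(8, 0) + (2/3)·(-3, -8) = (2/3, -16/3).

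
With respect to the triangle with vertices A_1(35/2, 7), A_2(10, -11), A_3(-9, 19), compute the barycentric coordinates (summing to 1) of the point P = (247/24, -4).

(1/4, 2/3, 1/12)

Signed area of the reference triangle: [A_1A_2A_3] = ½·((35/2)·(-11−19) + 10·(19−7) + (-9)·(7−(-11))) = ½·(-525 + 120 − 162) = -567/2.
[PA_2A_3] = ½·((247/24)·(-11−19) + 10·(19−(-4)) + (-9)·(-4−(-11))) = ½·(-1235/4 + 230 − 63) = -567/8, so the A_1-coordinate is (-567/8)/(-567/2) = 1/4.
[A_1PA_3] = ½·((35/2)·(-4−19) + (247/24)·(19−7) + (-9)·(7−(-4))) = ½·(-805/2 + 247/2 − 99) = -189, so the A_2-coordinate is 2/3.
[A_1A_2P] = ½·((35/2)·(-11−(-4)) + 10·(-4−7) + (247/24)·(7−(-11))) = ½·(-245/2 − 110 + 741/4) = -189/8, so the A_3-coordinate is 1/12.
Check: 1/4 + 2/3 + 1/12 = 1.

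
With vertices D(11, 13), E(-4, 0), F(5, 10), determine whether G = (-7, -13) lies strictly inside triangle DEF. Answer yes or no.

no

Barycentric coordinates of G: (29/11, 34/11, -52/11).
The three coordinates are positive, positive, negative; a point is interior exactly when all three are positive.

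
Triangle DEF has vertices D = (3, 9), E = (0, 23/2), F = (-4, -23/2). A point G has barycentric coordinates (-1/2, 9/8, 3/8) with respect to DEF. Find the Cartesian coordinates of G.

G = (-1/2)·D + (9/8)·E + (3/8)·F.
x-coordinate: (-1/2)·3 + (9/8)·0 + (3/8)·(-4) = -3.
y-coordinate: (-1/2)·9 + (9/8)·(23/2) + (3/8)·(-23/2) = 33/8.

(-3, 33/8)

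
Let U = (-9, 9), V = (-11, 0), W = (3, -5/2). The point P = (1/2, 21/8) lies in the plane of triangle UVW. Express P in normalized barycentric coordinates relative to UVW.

Signed area of the reference triangle: [UVW] = ½·((-9)·(0−(-5/2)) + (-11)·(-5/2−9) + 3·(9−0)) = ½·(-45/2 + 253/2 + 27) = 131/2.
[PVW] = ½·((1/2)·(0−(-5/2)) + (-11)·(-5/2−(21/8)) + 3·(21/8−0)) = ½·(5/4 + 451/8 + 63/8) = 131/4, so the U-coordinate is (131/4)/(131/2) = 1/2.
[UPW] = ½·((-9)·(21/8−(-5/2)) + (1/2)·(-5/2−9) + 3·(9−(21/8))) = ½·(-369/8 − 23/4 + 153/8) = -131/8, so the V-coordinate is -1/4.
[UVP] = ½·((-9)·(0−(21/8)) + (-11)·(21/8−9) + (1/2)·(9−0)) = ½·(189/8 + 561/8 + 9/2) = 393/8, so the W-coordinate is 3/4.
Check: 1/2 − 1/4 + 3/4 = 1.

(1/2, -1/4, 3/4)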